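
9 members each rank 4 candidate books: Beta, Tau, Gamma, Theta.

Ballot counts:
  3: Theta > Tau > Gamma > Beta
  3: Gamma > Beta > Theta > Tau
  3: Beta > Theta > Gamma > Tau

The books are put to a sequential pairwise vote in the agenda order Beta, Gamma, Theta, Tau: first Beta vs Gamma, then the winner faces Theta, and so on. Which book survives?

Theta

Round 1: Beta vs Gamma — 3–6, Gamma advances.
Round 2: Gamma vs Theta — 3–6, Theta advances.
Round 3: Theta vs Tau — 9–0, Theta advances.
Theta survives the agenda.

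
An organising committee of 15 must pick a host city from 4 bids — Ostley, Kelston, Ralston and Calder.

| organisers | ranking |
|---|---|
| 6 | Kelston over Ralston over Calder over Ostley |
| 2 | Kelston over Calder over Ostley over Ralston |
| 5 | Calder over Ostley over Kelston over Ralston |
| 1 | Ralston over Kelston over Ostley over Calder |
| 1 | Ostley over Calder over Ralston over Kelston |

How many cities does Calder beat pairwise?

2

Calder against each rival (15 organisers):
Calder vs Ostley: Calder, 13–2.
Calder vs Kelston: Calder is ranked higher on 5+1 = 6 ballots, Kelston on 9. Kelston wins 9–6.
Calder vs Ralston: Calder preferred on 2+5+1 = 8 ballots; Calder wins 8–7.
Calder beats Ostley, Ralston; loses to Kelston — 2 pairwise wins.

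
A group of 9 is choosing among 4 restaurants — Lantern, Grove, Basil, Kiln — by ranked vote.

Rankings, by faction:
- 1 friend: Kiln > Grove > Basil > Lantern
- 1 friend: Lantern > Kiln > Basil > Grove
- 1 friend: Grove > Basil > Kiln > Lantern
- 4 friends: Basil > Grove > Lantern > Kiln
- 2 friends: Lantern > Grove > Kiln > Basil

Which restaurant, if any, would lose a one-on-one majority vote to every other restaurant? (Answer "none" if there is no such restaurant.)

Kiln

Pairwise majorities:
Lantern vs Grove: Grove, 6–3.
Lantern vs Basil: Basil wins 6–3.
Lantern vs Kiln: Lantern wins 7–2.
Grove vs Basil: Grove is ranked higher on 1+1+2 = 4 ballots, Basil on 5. Basil wins 5–4.
Grove vs Kiln: 7 to 2, Grove.
Basil vs Kiln: Basil wins 5–4.
Only Kiln has no wins; Kiln is the Condorcet loser.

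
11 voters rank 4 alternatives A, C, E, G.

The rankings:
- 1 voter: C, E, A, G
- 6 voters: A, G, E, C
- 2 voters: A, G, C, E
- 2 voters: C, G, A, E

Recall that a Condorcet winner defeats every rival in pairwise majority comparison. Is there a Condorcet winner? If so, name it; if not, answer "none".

A

Pairwise majorities:
A vs C: A preferred on 6+2 = 8 ballots; A wins 8–3.
A vs E: A preferred on 6+2+2 = 10 ballots; A wins 10–1.
A–G: A 9–2.
C vs E: E wins 6–5.
C vs G: C is ranked higher on 1+2 = 3 ballots, G on 8. G wins 8–3.
E vs G: E preferred on 1 ballot; G wins 10–1.
A wins every pairwise contest, so A is the Condorcet winner.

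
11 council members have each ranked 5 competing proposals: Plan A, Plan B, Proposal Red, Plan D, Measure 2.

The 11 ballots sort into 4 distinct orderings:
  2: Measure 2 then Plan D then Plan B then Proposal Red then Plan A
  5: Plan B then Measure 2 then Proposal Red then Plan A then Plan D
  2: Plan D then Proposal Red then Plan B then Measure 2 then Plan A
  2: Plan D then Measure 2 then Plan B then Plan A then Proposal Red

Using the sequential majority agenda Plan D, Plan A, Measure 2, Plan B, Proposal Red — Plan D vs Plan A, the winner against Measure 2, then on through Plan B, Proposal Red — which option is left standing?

Round 1: Plan D vs Plan A — 6–5, Plan D advances.
Round 2: Plan D vs Measure 2 — 4–7, Measure 2 advances.
Round 3: Measure 2 vs Plan B — 4–7, Plan B advances.
Round 4: Plan B vs Proposal Red — 9–2, Plan B advances.
The agenda winner is Plan B.

Plan B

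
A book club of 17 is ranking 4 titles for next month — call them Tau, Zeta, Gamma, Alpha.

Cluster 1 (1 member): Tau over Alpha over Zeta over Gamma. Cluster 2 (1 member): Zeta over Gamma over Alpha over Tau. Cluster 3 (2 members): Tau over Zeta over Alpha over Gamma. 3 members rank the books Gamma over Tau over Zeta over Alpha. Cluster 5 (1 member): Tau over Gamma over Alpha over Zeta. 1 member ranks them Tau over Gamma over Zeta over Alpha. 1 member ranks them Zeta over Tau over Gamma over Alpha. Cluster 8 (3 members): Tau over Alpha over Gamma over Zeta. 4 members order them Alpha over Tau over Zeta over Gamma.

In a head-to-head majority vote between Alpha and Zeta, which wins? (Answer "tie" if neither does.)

Ballots ranking Alpha above Zeta: 1 + 1 + 3 + 4 = 9.
Ballots ranking Zeta above Alpha: 17 − 9 = 8.
Alpha wins the head-to-head 9–8.

Alpha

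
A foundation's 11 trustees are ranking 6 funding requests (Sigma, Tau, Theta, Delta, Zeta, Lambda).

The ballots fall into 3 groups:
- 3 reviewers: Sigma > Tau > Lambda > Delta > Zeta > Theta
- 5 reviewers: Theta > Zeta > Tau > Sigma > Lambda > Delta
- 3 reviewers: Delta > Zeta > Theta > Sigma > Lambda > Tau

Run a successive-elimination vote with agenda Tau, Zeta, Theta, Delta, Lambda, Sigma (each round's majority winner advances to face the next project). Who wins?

Sigma

Round 1: Tau vs Zeta — 3–8, Zeta advances.
Round 2: Zeta vs Theta — 6–5, Zeta advances.
Round 3: Zeta vs Delta — 5–6, Delta advances.
Round 4: Delta vs Lambda — 3–8, Lambda advances.
Round 5: Lambda vs Sigma — 0–11, Sigma advances.
Sigma survives the agenda.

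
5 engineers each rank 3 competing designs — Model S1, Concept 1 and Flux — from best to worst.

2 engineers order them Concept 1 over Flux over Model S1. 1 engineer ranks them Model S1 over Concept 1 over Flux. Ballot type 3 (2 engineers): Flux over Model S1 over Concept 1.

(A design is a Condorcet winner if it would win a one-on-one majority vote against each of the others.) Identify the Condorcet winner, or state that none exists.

Check each pair by majority over 5 ballots:
Model S1 vs Concept 1: 1+2 = 3 for Model S1, 2 for Concept 1 — Model S1 by 3–2.
Model S1 vs Flux: 1 for Model S1, 4 for Flux — Flux by 4–1.
Concept 1 vs Flux: 2+1 = 3 for Concept 1, 2 for Flux — Concept 1 by 3–2.
No design is unbeaten: Model S1 loses to Flux; Concept 1 loses to Model S1; Flux loses to Concept 1. In particular Model S1 beats Concept 1 beats Flux beats Model S1 is a majority cycle — no Condorcet winner exists.

none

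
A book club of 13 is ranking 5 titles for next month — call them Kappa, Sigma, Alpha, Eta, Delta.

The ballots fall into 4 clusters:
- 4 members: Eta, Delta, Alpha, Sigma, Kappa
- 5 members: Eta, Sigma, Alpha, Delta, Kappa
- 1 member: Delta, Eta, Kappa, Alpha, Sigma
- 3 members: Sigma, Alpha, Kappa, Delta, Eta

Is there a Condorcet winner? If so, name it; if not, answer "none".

Head-to-head results (13 members):
Kappa vs Sigma: 1 for Kappa, 12 for Sigma — Sigma by 12–1.
Kappa vs Alpha: 1 to 12, Alpha.
Kappa vs Eta: Kappa is ranked higher on 3 ballots, Eta on 10. Eta wins 10–3.
Kappa vs Delta: 3 to 10, Delta.
Sigma vs Alpha: Sigma preferred on 5+3 = 8 ballots; Sigma wins 8–5.
Sigma vs Eta: Sigma is ranked higher on 3 ballots, Eta on 10. Eta wins 10–3.
Sigma vs Delta: Sigma preferred on 5+3 = 8 ballots; Sigma wins 8–5.
Alpha vs Eta: 3 for Alpha, 10 for Eta — Eta by 10–3.
Alpha vs Delta: 8 to 5, Alpha.
Eta vs Delta: 4+5 = 9 for Eta, 4 for Delta — Eta by 9–4.
Eta beats each of Kappa, Sigma, Alpha, Delta — Eta is the Condorcet winner.

Eta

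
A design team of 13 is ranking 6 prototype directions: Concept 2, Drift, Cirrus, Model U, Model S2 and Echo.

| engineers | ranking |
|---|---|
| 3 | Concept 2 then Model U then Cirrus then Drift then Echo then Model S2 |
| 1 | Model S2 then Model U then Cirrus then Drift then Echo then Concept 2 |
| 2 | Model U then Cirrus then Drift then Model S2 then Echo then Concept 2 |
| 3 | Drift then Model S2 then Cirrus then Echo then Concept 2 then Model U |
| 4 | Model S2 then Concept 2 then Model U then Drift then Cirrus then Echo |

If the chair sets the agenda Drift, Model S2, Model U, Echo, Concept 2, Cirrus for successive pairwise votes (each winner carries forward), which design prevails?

Round 1: Drift vs Model S2 — 8–5, Drift advances.
Round 2: Drift vs Model U — 3–10, Model U advances.
Round 3: Model U vs Echo — 10–3, Model U advances.
Round 4: Model U vs Concept 2 — 3–10, Concept 2 advances.
Round 5: Concept 2 vs Cirrus — 7–6, Concept 2 advances.
The agenda winner is Concept 2.

Concept 2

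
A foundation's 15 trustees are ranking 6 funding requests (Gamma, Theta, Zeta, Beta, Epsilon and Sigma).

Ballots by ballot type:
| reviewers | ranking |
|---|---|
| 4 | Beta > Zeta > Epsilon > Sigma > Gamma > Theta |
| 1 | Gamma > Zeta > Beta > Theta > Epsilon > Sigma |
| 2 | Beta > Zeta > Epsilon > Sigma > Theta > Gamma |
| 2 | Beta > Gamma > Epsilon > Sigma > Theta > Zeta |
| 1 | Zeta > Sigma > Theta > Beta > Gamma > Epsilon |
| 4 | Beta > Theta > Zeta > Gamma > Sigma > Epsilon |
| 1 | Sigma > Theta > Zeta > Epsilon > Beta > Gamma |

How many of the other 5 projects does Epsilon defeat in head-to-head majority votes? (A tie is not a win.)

Epsilon against each rival (15 reviewers):
Epsilon vs Gamma: Gamma, 8–7.
Epsilon vs Theta: 4+2+2 = 8 for Epsilon, 7 for Theta — Epsilon by 8–7.
Epsilon–Zeta: Zeta 13–2.
Epsilon vs Beta: 1 for Epsilon, 14 for Beta — Beta by 14–1.
Epsilon vs Sigma: Epsilon wins 9–6.
Epsilon beats Theta, Sigma; loses to Gamma, Zeta, Beta — 2 pairwise wins.

2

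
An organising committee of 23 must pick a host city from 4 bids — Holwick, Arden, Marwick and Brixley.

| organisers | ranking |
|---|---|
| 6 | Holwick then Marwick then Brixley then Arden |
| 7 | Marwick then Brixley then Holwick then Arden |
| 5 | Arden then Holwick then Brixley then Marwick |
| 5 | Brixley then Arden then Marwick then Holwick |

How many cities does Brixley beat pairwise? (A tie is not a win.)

2

Brixley against each rival (23 organisers):
Brixley vs Holwick: Brixley is ranked higher on 7+5 = 12 ballots, Holwick on 11. Brixley wins 12–11.
Brixley vs Arden: Brixley wins 18–5.
Brixley vs Marwick: Marwick wins 13–10.
Brixley beats Holwick, Arden; loses to Marwick — 2 pairwise wins.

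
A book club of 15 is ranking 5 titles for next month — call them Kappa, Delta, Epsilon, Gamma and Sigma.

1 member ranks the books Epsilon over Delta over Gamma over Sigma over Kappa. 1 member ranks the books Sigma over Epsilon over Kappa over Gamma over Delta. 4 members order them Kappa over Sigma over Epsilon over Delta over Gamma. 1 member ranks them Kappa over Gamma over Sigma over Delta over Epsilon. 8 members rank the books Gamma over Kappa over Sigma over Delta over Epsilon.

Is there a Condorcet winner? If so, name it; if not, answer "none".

Gamma

Pairwise majorities:
Kappa vs Delta: Kappa preferred on 1+4+1+8 = 14 ballots; Kappa wins 14–1.
Kappa vs Epsilon: Kappa is ranked higher on 4+1+8 = 13 ballots, Epsilon on 2. Kappa wins 13–2.
Kappa vs Gamma: 6 to 9, Gamma.
Kappa vs Sigma: Kappa wins 13–2.
Delta vs Epsilon: Delta is ranked higher on 1+8 = 9 ballots, Epsilon on 6. Delta wins 9–6.
Delta vs Gamma: Gamma wins 10–5.
Delta–Sigma: Sigma 14–1.
Epsilon vs Gamma: Gamma wins 9–6.
Epsilon–Sigma: Sigma 14–1.
Gamma vs Sigma: Gamma, 10–5.
Gamma wins every pairwise contest, so Gamma is the Condorcet winner.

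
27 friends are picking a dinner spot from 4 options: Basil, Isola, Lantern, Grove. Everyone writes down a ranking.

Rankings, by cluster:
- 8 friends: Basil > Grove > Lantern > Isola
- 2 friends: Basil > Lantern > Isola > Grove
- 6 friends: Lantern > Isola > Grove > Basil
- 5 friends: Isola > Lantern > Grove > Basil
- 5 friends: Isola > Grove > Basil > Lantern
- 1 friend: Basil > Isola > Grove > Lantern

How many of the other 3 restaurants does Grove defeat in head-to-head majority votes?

Grove against each rival (27 friends):
Grove–Basil: Grove 16–11.
Grove vs Isola: Isola, 19–8.
Grove vs Lantern: Grove wins 14–13.
Grove beats Basil, Lantern; loses to Isola — 2 pairwise wins.

2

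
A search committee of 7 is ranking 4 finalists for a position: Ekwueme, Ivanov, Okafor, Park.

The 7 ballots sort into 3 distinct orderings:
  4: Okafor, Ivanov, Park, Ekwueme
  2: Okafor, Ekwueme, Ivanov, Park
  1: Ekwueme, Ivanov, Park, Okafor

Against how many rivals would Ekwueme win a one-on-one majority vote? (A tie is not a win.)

0

Ekwueme against each rival (7 committee members):
Ekwueme vs Ivanov: Ekwueme preferred on 2+1 = 3 ballots; Ivanov wins 4–3.
Ekwueme vs Okafor: Ekwueme is ranked higher on 1 ballot, Okafor on 6. Okafor wins 6–1.
Ekwueme–Park: Park 4–3.
Ekwueme beats no one; loses to Ivanov, Okafor, Park — 0 pairwise wins.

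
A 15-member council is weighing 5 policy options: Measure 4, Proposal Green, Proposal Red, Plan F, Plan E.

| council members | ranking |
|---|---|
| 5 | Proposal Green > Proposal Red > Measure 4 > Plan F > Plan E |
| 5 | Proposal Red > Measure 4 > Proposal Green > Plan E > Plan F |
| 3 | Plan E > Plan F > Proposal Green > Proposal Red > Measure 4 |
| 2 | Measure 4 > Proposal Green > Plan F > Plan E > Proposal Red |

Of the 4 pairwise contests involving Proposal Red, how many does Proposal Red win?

Proposal Red against each rival (15 council members):
Proposal Red vs Measure 4: Proposal Red, 13–2.
Proposal Red vs Proposal Green: 5 to 10, Proposal Green.
Proposal Red vs Plan F: Proposal Red wins 10–5.
Proposal Red–Plan E: Proposal Red 10–5.
Proposal Red beats Measure 4, Plan F, Plan E; loses to Proposal Green — 3 pairwise wins.

3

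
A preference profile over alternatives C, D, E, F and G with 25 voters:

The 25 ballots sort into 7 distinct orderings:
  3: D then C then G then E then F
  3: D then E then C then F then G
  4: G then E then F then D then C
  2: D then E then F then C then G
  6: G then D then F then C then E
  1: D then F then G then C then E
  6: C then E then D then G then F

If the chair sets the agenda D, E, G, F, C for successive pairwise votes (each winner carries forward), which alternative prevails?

D

Round 1: D vs E — 15–10, D advances.
Round 2: D vs G — 15–10, D advances.
Round 3: D vs F — 21–4, D advances.
Round 4: D vs C — 19–6, D advances.
The agenda winner is D.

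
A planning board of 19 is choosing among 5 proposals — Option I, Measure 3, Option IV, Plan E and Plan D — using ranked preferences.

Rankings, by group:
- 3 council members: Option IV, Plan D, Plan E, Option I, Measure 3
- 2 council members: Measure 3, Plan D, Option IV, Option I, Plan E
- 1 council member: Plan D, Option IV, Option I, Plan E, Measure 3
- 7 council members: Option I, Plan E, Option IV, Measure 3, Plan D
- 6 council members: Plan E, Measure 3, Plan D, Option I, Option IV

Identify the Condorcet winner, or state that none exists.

Head-to-head results (19 council members):
Option I vs Measure 3: 3+1+7 = 11 for Option I, 8 for Measure 3 — Option I by 11–8.
Option I vs Option IV: Option I preferred on 7+6 = 13 ballots; Option I wins 13–6.
Option I vs Plan E: 2+1+7 = 10 for Option I, 9 for Plan E — Option I by 10–9.
Option I vs Plan D: 7 for Option I, 12 for Plan D — Plan D by 12–7.
Measure 3 vs Option IV: 2+6 = 8 for Measure 3, 11 for Option IV — Option IV by 11–8.
Measure 3 vs Plan E: 2 to 17, Plan E.
Measure 3 vs Plan D: Measure 3 is ranked higher on 2+7+6 = 15 ballots, Plan D on 4. Measure 3 wins 15–4.
Option IV vs Plan E: 6 to 13, Plan E.
Option IV vs Plan D: Option IV preferred on 3+7 = 10 ballots; Option IV wins 10–9.
Plan E vs Plan D: 13 to 6, Plan E.
Every option loses at least once (Option I loses to Plan D; Measure 3 loses to Option I; Option IV loses to Option I; Plan E loses to Option I; Plan D loses to Measure 3). The majority relation contains the cycle Option I → Measure 3 → Plan D → Option I, so there is no Condorcet winner.

none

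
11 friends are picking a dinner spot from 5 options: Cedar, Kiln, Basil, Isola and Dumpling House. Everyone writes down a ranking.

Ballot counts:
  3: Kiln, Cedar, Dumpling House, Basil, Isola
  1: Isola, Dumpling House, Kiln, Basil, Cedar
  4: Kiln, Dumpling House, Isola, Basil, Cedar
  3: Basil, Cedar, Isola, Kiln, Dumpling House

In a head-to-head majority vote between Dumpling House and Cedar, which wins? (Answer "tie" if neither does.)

Ballots ranking Dumpling House above Cedar: 1 + 4 = 5.
Ballots ranking Cedar above Dumpling House: 11 − 5 = 6.
Cedar wins the head-to-head 6–5.

Cedar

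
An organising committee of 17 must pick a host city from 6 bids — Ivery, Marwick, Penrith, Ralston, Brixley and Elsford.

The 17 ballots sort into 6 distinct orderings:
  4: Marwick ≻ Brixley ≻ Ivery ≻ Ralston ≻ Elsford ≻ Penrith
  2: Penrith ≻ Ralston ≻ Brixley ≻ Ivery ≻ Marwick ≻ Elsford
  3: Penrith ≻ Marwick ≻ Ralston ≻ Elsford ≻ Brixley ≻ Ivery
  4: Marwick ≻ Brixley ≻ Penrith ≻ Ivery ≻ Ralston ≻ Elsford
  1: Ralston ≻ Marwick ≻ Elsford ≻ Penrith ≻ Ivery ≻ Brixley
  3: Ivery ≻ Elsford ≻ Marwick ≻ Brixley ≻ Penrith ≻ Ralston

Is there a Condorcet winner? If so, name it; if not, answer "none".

Marwick

Head-to-head results (17 organisers):
Ivery–Marwick: Marwick 12–5.
Ivery–Penrith: Penrith 10–7.
Ivery vs Ralston: Ivery preferred on 4+4+3 = 11 ballots; Ivery wins 11–6.
Ivery vs Brixley: Brixley, 13–4.
Ivery vs Elsford: 13 to 4, Ivery.
Marwick–Penrith: Marwick 12–5.
Marwick vs Ralston: 4+3+4+3 = 14 for Marwick, 3 for Ralston — Marwick by 14–3.
Marwick vs Brixley: 4+3+4+1+3 = 15 for Marwick, 2 for Brixley — Marwick by 15–2.
Marwick vs Elsford: Marwick is ranked higher on 4+2+3+4+1 = 14 ballots, Elsford on 3. Marwick wins 14–3.
Penrith vs Ralston: Penrith, 12–5.
Penrith vs Brixley: Penrith is ranked higher on 2+3+1 = 6 ballots, Brixley on 11. Brixley wins 11–6.
Penrith vs Elsford: Penrith wins 9–8.
Ralston vs Brixley: 6 to 11, Brixley.
Ralston vs Elsford: Ralston, 14–3.
Brixley vs Elsford: Brixley is ranked higher on 4+2+4 = 10 ballots, Elsford on 7. Brixley wins 10–7.
Only Marwick has no losses; Marwick is the Condorcet winner.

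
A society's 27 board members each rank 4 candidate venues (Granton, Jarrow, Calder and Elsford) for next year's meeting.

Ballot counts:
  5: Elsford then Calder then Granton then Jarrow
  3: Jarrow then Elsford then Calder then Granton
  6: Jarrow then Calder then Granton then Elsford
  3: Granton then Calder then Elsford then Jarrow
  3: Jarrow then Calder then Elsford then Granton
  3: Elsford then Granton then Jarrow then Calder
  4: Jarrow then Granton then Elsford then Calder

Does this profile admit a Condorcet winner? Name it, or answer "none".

Head-to-head results (27 organisers):
Granton vs Jarrow: 11 to 16, Jarrow.
Granton vs Calder: 3+3+4 = 10 for Granton, 17 for Calder — Calder by 17–10.
Granton vs Elsford: Granton preferred on 6+3+4 = 13 ballots; Elsford wins 14–13.
Jarrow vs Calder: Jarrow is ranked higher on 3+6+3+3+4 = 19 ballots, Calder on 8. Jarrow wins 19–8.
Jarrow vs Elsford: Jarrow is ranked higher on 3+6+3+4 = 16 ballots, Elsford on 11. Jarrow wins 16–11.
Calder vs Elsford: 6+3+3 = 12 for Calder, 15 for Elsford — Elsford by 15–12.
Only Jarrow has no losses; Jarrow is the Condorcet winner.

Jarrow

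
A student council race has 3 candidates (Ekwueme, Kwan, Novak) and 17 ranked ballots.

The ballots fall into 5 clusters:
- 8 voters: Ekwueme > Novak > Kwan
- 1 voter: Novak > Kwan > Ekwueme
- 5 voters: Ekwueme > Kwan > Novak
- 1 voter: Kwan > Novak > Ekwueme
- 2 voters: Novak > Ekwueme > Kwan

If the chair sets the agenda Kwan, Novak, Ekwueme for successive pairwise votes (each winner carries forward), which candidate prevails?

Ekwueme

Round 1: Kwan vs Novak — 6–11, Novak advances.
Round 2: Novak vs Ekwueme — 4–13, Ekwueme advances.
Ekwueme survives the agenda.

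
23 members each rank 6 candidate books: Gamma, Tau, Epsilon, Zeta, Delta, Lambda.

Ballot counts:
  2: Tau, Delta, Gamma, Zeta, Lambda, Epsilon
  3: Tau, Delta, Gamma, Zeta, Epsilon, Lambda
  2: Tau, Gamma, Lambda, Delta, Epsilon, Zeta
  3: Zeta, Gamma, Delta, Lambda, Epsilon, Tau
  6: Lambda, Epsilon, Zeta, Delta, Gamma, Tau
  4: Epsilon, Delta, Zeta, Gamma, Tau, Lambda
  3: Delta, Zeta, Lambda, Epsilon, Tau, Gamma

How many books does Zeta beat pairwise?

Zeta against each rival (23 members):
Zeta vs Gamma: Zeta, 16–7.
Zeta–Tau: Zeta 16–7.
Zeta vs Epsilon: Epsilon wins 12–11.
Zeta vs Delta: Delta wins 14–9.
Zeta vs Lambda: Zeta preferred on 2+3+3+4+3 = 15 ballots; Zeta wins 15–8.
Zeta beats Gamma, Tau, Lambda; loses to Epsilon, Delta — 3 pairwise wins.

3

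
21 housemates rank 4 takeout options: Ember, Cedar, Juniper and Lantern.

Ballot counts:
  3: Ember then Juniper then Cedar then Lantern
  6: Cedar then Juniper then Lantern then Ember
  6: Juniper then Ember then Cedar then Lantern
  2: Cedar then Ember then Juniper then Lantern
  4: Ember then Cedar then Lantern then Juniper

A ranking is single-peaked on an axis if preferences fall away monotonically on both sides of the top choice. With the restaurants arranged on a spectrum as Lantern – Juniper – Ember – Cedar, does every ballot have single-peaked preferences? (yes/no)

Axis positions: Lantern=1, Juniper=2, Ember=3, Cedar=4.
Faction 1 (peak Ember at position 3): ranking walks positions 3-2-4-1, expanding outward from the peak — single-peaked.
Faction 2: ranking walks positions 4-2-1-3; Juniper is ranked above Ember even though Ember lies between Juniper and the peak Cedar on the axis — preferences dip and rise again. Not single-peaked.
Faction 3 (peak Juniper at position 2): ranking walks positions 2-3-4-1, expanding outward from the peak — single-peaked.
Faction 4 (peak Cedar at position 4): ranking walks positions 4-3-2-1, expanding outward from the peak — single-peaked.
Faction 5: ranking walks positions 3-4-1-2; Lantern is ranked above Juniper even though Juniper lies between Lantern and the peak Ember on the axis — preferences dip and rise again. Not single-peaked.
Faction 2 violates single-peakedness, so the profile is not single-peaked on this axis.

no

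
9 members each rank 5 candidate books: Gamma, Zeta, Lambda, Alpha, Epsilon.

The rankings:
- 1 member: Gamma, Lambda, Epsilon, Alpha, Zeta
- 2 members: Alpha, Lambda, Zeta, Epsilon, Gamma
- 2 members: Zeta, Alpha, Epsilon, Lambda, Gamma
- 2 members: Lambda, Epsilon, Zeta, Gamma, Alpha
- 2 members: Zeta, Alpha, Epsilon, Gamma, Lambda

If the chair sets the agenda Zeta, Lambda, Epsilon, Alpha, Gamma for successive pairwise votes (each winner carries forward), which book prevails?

Round 1: Zeta vs Lambda — 4–5, Lambda advances.
Round 2: Lambda vs Epsilon — 5–4, Lambda advances.
Round 3: Lambda vs Alpha — 3–6, Alpha advances.
Round 4: Alpha vs Gamma — 6–3, Alpha advances.
Alpha survives the agenda.

Alpha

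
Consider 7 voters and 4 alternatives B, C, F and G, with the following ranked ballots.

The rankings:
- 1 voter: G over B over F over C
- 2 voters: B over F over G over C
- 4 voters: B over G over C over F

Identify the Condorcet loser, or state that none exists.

Pairwise majorities:
B vs C: B, 7–0.
B vs F: 7 to 0, B.
B vs G: B, 6–1.
C vs F: C preferred on 4 ballots; C wins 4–3.
C vs G: C preferred on 0 ballots; G wins 7–0.
F vs G: F is ranked higher on 2 ballots, G on 5. G wins 5–2.
F loses to every other alternative — it is the Condorcet loser.

F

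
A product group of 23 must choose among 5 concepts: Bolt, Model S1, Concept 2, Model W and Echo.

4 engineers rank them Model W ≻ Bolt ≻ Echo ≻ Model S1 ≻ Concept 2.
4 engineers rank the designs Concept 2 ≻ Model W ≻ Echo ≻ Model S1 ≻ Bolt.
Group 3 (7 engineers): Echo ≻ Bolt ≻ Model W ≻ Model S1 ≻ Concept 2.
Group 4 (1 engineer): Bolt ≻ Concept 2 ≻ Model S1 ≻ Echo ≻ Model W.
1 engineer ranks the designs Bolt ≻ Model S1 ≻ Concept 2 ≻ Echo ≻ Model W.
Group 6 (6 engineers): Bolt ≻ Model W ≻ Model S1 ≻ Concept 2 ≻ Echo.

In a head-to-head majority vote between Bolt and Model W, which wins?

Ballots ranking Bolt above Model W: 7 + 1 + 1 + 6 = 15.
Ballots ranking Model W above Bolt: 23 − 15 = 8.
Bolt wins the head-to-head 15–8.

Bolt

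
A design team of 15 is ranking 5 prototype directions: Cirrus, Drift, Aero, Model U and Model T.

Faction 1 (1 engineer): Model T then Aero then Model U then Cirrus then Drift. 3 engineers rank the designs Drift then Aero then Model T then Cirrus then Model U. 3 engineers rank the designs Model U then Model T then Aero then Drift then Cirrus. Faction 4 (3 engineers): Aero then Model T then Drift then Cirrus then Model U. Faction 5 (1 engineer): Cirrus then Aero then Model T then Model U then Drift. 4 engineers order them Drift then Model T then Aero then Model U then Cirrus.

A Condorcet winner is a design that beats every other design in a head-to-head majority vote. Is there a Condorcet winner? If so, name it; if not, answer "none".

Model T

Pairwise majorities:
Cirrus–Drift: Drift 13–2.
Cirrus–Aero: Aero 14–1.
Cirrus vs Model U: Model U, 8–7.
Cirrus vs Model T: Model T, 14–1.
Drift vs Aero: Aero wins 8–7.
Drift–Model U: Drift 10–5.
Drift–Model T: Model T 8–7.
Aero vs Model U: Aero wins 12–3.
Aero vs Model T: Model T wins 8–7.
Model U vs Model T: Model T wins 12–3.
Model T beats each of Cirrus, Drift, Aero, Model U — Model T is the Condorcet winner.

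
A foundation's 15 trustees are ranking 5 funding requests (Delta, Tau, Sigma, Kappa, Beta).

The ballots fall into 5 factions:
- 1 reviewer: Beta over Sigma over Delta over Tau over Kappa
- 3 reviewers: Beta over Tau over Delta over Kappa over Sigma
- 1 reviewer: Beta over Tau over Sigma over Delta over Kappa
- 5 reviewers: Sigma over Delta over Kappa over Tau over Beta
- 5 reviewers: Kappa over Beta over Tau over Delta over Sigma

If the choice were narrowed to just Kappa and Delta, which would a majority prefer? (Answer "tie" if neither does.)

Ballots ranking Kappa above Delta: 5.
Ballots ranking Delta above Kappa: 15 − 5 = 10.
Delta wins the head-to-head 10–5.

Delta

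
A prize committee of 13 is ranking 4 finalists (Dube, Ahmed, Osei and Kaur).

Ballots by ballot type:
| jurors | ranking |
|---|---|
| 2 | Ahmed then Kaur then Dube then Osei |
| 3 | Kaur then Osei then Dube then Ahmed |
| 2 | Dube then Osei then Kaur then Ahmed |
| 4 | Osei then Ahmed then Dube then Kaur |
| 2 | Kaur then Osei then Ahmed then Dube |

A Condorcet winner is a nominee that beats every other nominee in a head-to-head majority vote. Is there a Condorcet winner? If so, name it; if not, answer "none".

Check each pair by majority over 13 ballots:
Dube vs Ahmed: Ahmed, 8–5.
Dube vs Osei: 4 to 9, Osei.
Dube vs Kaur: Dube preferred on 2+4 = 6 ballots; Kaur wins 7–6.
Ahmed vs Osei: 2 to 11, Osei.
Ahmed vs Kaur: Kaur, 7–6.
Osei vs Kaur: Kaur, 7–6.
Kaur beats each of Dube, Ahmed, Osei — Kaur is the Condorcet winner.

Kaur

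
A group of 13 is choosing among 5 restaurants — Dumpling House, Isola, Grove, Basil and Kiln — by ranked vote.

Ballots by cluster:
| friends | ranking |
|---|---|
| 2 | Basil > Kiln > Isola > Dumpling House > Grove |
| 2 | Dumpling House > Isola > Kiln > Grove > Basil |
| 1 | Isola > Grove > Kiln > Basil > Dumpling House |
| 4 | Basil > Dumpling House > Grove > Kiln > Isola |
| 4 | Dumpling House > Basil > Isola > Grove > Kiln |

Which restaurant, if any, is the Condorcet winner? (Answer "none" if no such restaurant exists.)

Basil

Head-to-head results (13 friends):
Dumpling House vs Isola: 10 to 3, Dumpling House.
Dumpling House vs Grove: 12 to 1, Dumpling House.
Dumpling House vs Basil: Basil wins 7–6.
Dumpling House vs Kiln: 10 to 3, Dumpling House.
Isola vs Grove: Isola preferred on 2+2+1+4 = 9 ballots; Isola wins 9–4.
Isola vs Basil: Basil wins 10–3.
Isola vs Kiln: 7 to 6, Isola.
Grove–Basil: Basil 10–3.
Grove–Kiln: Grove 9–4.
Basil vs Kiln: 10 to 3, Basil.
Basil beats each of Dumpling House, Isola, Grove, Kiln — Basil is the Condorcet winner.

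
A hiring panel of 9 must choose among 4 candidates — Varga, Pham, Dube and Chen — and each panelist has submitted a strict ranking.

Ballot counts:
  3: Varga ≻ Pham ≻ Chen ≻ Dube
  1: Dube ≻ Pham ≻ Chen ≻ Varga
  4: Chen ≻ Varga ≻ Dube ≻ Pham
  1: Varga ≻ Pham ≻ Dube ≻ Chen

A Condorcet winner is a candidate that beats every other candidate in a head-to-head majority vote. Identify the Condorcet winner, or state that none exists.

none

Head-to-head results (9 committee members):
Varga vs Pham: 3+4+1 = 8 for Varga, 1 for Pham — Varga by 8–1.
Varga vs Dube: Varga is ranked higher on 3+4+1 = 8 ballots, Dube on 1. Varga wins 8–1.
Varga vs Chen: Chen, 5–4.
Pham–Dube: Dube 5–4.
Pham vs Chen: 5 to 4, Pham.
Dube vs Chen: Chen wins 7–2.
No candidate is unbeaten: Varga loses to Chen; Pham loses to Varga; Dube loses to Varga; Chen loses to Pham. In particular Varga beats Pham beats Chen beats Varga is a majority cycle — no Condorcet winner exists.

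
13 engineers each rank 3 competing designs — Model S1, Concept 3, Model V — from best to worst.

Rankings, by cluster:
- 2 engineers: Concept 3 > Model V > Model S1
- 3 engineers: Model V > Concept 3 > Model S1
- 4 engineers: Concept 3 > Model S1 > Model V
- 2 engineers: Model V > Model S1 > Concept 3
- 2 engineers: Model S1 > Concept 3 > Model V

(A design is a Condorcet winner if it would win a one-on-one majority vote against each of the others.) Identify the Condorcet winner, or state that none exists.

Concept 3

Pairwise majorities:
Model S1 vs Concept 3: Concept 3 wins 9–4.
Model S1–Model V: Model V 7–6.
Concept 3–Model V: Concept 3 8–5.
Concept 3 wins every pairwise contest, so Concept 3 is the Condorcet winner.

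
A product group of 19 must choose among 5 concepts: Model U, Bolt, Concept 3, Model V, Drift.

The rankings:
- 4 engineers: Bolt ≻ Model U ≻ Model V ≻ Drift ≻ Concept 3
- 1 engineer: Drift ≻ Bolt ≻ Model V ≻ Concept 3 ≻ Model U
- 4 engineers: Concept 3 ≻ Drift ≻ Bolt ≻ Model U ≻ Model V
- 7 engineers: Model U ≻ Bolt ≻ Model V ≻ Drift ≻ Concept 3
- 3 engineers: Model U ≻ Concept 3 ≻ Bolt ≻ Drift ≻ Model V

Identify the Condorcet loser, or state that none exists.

Pairwise majorities:
Model U–Bolt: Model U 10–9.
Model U vs Concept 3: Model U wins 14–5.
Model U vs Model V: 18 to 1, Model U.
Model U vs Drift: Model U, 14–5.
Bolt vs Concept 3: Bolt is ranked higher on 4+1+7 = 12 ballots, Concept 3 on 7. Bolt wins 12–7.
Bolt vs Model V: Bolt is ranked higher on 4+1+4+7+3 = 19 ballots, Model V on 0. Bolt wins 19–0.
Bolt vs Drift: Bolt preferred on 4+7+3 = 14 ballots; Bolt wins 14–5.
Concept 3 vs Model V: 4+3 = 7 for Concept 3, 12 for Model V — Model V by 12–7.
Concept 3 vs Drift: Drift wins 12–7.
Model V–Drift: Model V 11–8.
Concept 3 is beaten in every head-to-head and is the Condorcet loser.

Concept 3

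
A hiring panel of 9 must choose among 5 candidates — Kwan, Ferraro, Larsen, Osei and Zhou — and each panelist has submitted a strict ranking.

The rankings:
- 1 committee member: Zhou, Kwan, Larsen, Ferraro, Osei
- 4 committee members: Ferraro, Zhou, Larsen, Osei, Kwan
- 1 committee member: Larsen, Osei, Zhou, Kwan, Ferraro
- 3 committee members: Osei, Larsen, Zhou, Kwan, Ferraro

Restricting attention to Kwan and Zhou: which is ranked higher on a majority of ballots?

No ballot ranks Kwan above Zhou: 0.
Ballots ranking Zhou above Kwan: 9 − 0 = 9.
Zhou wins the head-to-head 9–0.

Zhou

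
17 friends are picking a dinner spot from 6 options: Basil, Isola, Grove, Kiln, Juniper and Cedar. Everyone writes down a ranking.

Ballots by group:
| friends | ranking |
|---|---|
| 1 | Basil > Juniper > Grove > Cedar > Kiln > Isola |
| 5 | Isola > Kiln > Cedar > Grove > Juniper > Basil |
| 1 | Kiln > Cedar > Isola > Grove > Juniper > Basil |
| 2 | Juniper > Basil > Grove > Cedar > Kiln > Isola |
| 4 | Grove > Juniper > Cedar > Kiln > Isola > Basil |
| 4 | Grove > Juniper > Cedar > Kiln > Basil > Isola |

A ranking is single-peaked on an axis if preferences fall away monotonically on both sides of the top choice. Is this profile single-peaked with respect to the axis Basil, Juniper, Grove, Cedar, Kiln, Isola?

yes

Axis positions: Basil=1, Juniper=2, Grove=3, Cedar=4, Kiln=5, Isola=6.
Group 1 (peak Basil at position 1): ranking walks positions 1-2-3-4-5-6, expanding outward from the peak — single-peaked.
Group 2 (peak Isola at position 6): ranking walks positions 6-5-4-3-2-1, expanding outward from the peak — single-peaked.
Group 3 (peak Kiln at position 5): ranking walks positions 5-4-6-3-2-1, expanding outward from the peak — single-peaked.
Group 4 (peak Juniper at position 2): ranking walks positions 2-1-3-4-5-6, expanding outward from the peak — single-peaked.
Group 5 (peak Grove at position 3): ranking walks positions 3-2-4-5-6-1, expanding outward from the peak — single-peaked.
Group 6 (peak Grove at position 3): ranking walks positions 3-2-4-5-1-6, expanding outward from the peak — single-peaked.
Every ranking is single-peaked on this axis.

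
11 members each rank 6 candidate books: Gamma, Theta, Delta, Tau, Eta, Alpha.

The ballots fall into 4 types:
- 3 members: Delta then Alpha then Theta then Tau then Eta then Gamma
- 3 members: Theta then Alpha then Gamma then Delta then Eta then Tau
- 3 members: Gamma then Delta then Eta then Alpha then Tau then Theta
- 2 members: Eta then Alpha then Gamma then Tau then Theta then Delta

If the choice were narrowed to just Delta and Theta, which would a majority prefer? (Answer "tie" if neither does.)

Delta

Ballots ranking Delta above Theta: 3 + 3 = 6.
Ballots ranking Theta above Delta: 11 − 6 = 5.
Delta wins the head-to-head 6–5.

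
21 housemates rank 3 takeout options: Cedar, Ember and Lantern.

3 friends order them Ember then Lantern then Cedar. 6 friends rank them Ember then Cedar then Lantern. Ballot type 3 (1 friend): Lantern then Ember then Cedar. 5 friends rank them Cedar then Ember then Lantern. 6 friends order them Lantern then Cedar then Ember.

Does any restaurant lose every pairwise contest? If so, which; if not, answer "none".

Lantern

Pairwise majorities:
Cedar vs Ember: Cedar, 11–10.
Cedar vs Lantern: Cedar, 11–10.
Ember vs Lantern: Ember preferred on 3+6+5 = 14 ballots; Ember wins 14–7.
Lantern loses to every other restaurant — it is the Condorcet loser.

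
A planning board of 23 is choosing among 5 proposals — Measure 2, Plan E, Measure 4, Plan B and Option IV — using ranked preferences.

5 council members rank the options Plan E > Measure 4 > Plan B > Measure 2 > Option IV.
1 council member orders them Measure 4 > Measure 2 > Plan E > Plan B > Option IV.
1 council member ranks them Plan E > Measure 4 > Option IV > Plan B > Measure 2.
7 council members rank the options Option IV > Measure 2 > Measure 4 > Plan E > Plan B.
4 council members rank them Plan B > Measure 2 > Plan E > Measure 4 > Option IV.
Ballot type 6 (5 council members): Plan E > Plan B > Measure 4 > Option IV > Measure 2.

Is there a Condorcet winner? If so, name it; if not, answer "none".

Check each pair by majority over 23 ballots:
Measure 2 vs Plan E: Measure 2 preferred on 1+7+4 = 12 ballots; Measure 2 wins 12–11.
Measure 2 vs Measure 4: 7+4 = 11 for Measure 2, 12 for Measure 4 — Measure 4 by 12–11.
Measure 2 vs Plan B: 1+7 = 8 for Measure 2, 15 for Plan B — Plan B by 15–8.
Measure 2 vs Option IV: 10 to 13, Option IV.
Plan E vs Measure 4: 5+1+4+5 = 15 for Plan E, 8 for Measure 4 — Plan E by 15–8.
Plan E vs Plan B: Plan E is ranked higher on 5+1+1+7+5 = 19 ballots, Plan B on 4. Plan E wins 19–4.
Plan E vs Option IV: Plan E is ranked higher on 5+1+1+4+5 = 16 ballots, Option IV on 7. Plan E wins 16–7.
Measure 4 vs Plan B: 14 to 9, Measure 4.
Measure 4 vs Option IV: 5+1+1+4+5 = 16 for Measure 4, 7 for Option IV — Measure 4 by 16–7.
Plan B vs Option IV: 15 to 8, Plan B.
No option is unbeaten: Measure 2 loses to Measure 4; Plan E loses to Measure 2; Measure 4 loses to Plan E; Plan B loses to Plan E; Option IV loses to Plan E. In particular Measure 2 > Plan E > Measure 4 > Measure 2 is a majority cycle — no Condorcet winner exists.

none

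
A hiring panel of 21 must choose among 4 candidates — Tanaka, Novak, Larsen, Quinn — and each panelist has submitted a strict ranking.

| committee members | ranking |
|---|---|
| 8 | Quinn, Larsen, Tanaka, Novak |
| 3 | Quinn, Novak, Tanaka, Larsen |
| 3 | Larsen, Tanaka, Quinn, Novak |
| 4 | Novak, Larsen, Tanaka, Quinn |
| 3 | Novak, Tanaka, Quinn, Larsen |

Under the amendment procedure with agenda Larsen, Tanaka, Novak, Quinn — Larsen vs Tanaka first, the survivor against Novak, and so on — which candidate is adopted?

Quinn

Round 1: Larsen vs Tanaka — 15–6, Larsen advances.
Round 2: Larsen vs Novak — 11–10, Larsen advances.
Round 3: Larsen vs Quinn — 7–14, Quinn advances.
The agenda winner is Quinn.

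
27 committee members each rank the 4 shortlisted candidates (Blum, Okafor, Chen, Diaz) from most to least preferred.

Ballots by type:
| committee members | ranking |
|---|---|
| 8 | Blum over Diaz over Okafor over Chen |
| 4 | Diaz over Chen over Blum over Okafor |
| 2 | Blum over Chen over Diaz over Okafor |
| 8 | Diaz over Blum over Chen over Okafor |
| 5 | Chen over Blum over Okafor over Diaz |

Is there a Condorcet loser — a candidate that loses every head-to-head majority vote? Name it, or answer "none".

Pairwise majorities:
Blum vs Okafor: 27 to 0, Blum.
Blum vs Chen: Blum is ranked higher on 8+2+8 = 18 ballots, Chen on 9. Blum wins 18–9.
Blum vs Diaz: 8+2+5 = 15 for Blum, 12 for Diaz — Blum by 15–12.
Okafor vs Chen: Okafor preferred on 8 ballots; Chen wins 19–8.
Okafor vs Diaz: Diaz, 22–5.
Chen vs Diaz: Chen preferred on 2+5 = 7 ballots; Diaz wins 20–7.
Okafor is beaten in every head-to-head and is the Condorcet loser.

Okafor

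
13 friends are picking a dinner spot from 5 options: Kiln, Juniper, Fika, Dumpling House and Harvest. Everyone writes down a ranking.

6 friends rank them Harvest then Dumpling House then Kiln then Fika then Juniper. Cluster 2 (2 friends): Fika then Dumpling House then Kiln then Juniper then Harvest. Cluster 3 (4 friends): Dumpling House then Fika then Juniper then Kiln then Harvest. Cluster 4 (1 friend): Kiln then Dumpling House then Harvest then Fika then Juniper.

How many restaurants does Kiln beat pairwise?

Kiln against each rival (13 friends):
Kiln–Juniper: Kiln 9–4.
Kiln vs Fika: Kiln is ranked higher on 6+1 = 7 ballots, Fika on 6. Kiln wins 7–6.
Kiln vs Dumpling House: 1 for Kiln, 12 for Dumpling House — Dumpling House by 12–1.
Kiln vs Harvest: Kiln is ranked higher on 2+4+1 = 7 ballots, Harvest on 6. Kiln wins 7–6.
Kiln beats Juniper, Fika, Harvest; loses to Dumpling House — 3 pairwise wins.

3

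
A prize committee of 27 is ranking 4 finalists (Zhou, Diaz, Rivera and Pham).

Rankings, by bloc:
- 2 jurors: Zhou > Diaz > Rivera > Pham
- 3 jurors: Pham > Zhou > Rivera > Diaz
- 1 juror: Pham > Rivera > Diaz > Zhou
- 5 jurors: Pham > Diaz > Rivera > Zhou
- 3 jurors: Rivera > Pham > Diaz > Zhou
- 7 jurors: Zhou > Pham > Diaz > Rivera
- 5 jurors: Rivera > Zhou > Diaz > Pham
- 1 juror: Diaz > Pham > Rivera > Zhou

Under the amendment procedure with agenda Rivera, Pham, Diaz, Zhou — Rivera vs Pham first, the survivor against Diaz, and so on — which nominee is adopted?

Round 1: Rivera vs Pham — 10–17, Pham advances.
Round 2: Pham vs Diaz — 19–8, Pham advances.
Round 3: Pham vs Zhou — 13–14, Zhou advances.
The agenda winner is Zhou.

Zhou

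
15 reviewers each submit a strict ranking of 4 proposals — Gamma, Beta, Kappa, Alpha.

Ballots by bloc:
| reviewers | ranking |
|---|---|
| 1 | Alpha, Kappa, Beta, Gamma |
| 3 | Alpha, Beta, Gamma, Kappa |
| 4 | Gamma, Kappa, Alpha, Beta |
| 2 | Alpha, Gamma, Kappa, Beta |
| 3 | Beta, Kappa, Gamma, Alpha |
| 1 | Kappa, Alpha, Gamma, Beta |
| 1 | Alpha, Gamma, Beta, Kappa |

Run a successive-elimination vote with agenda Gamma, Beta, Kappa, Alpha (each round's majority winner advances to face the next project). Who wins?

Round 1: Gamma vs Beta — 8–7, Gamma advances.
Round 2: Gamma vs Kappa — 10–5, Gamma advances.
Round 3: Gamma vs Alpha — 7–8, Alpha advances.
The agenda winner is Alpha.

Alpha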